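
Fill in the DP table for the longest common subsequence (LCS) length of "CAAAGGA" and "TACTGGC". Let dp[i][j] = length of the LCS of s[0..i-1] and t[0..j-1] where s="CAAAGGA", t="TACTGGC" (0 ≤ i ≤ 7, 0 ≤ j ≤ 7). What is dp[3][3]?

   ''  T  A  C  T  G  G  C
''  0  0  0  0  0  0  0  0
 C  0  0  0  1  1  1  1  1
 A  0  0  1  1  1  1  1  1
 A  0  0  1  1  1  1  1  1
 A  0  0  1  1  1  1  1  1
 G  0  0  1  1  1  2  2  2
 G  0  0  1  1  1  2  3  3
 A  0  0  1  1  1  2  3  3

1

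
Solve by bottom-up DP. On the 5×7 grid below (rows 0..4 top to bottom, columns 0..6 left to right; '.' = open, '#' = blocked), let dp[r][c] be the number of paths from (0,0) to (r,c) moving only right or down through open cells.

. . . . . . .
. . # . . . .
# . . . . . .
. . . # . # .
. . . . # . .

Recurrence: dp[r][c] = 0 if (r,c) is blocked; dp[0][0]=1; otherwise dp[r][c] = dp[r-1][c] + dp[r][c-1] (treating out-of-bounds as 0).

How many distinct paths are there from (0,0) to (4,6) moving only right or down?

12

r\c   0   1   2   3   4   5   6
  0   1   1   1   1   1   1   1
  1   1   2   0   1   2   3   4
  2   0   2   2   3   5   8  12
  3   0   2   4   0   5   0  12
  4   0   2   6   6   0   0  12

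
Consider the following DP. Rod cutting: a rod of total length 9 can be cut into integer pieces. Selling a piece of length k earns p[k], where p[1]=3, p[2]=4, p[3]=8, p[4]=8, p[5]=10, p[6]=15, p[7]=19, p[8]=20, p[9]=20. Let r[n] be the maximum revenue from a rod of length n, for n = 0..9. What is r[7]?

21

   n    0    1    2    3    4    5    6    7    8    9
r[n]    0    3    6    9   12   15   18   21   24   27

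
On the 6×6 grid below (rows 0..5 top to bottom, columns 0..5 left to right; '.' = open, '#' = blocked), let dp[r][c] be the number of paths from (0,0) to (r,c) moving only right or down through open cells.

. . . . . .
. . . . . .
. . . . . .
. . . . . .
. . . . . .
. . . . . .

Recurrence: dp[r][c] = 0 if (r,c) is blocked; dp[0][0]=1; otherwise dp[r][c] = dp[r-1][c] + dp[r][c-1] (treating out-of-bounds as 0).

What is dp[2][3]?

10

r\c   0   1   2   3   4   5
  0   1   1   1   1   1   1
  1   1   2   3   4   5   6
  2   1   3   6  10  15  21
  3   1   4  10  20  35  56
  4   1   5  15  35  70 126
  5   1   6  21  56 126 252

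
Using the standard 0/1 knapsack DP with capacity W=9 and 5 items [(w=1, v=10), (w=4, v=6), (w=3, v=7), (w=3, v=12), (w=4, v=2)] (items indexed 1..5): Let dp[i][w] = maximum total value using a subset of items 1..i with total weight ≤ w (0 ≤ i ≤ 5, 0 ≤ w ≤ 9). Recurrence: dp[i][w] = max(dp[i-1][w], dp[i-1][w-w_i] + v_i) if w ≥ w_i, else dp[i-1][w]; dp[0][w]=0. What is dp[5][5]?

i\w   0   1   2   3   4   5   6   7   8   9
  0   0   0   0   0   0   0   0   0   0   0
  1   0  10  10  10  10  10  10  10  10  10
  2   0  10  10  10  10  16  16  16  16  16
  3   0  10  10  10  17  17  17  17  23  23
  4   0  10  10  12  22  22  22  29  29  29
  5   0  10  10  12  22  22  22  29  29  29

22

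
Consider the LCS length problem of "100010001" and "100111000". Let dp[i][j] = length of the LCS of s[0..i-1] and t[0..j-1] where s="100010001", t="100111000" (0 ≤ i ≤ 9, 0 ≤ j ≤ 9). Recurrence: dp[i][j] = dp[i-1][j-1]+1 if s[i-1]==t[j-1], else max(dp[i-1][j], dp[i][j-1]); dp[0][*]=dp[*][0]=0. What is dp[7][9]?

   ''  1  0  0  1  1  1  0  0  0
''  0  0  0  0  0  0  0  0  0  0
 1  0  1  1  1  1  1  1  1  1  1
 0  0  1  2  2  2  2  2  2  2  2
 0  0  1  2  3  3  3  3  3  3  3
 0  0  1  2  3  3  3  3  4  4  4
 1  0  1  2  3  4  4  4  4  4  4
 0  0  1  2  3  4  4  4  5  5  5
 0  0  1  2  3  4  4  4  5  6  6
 0  0  1  2  3  4  4  4  5  6  7
 1  0  1  2  3  4  5  5  5  6  7

6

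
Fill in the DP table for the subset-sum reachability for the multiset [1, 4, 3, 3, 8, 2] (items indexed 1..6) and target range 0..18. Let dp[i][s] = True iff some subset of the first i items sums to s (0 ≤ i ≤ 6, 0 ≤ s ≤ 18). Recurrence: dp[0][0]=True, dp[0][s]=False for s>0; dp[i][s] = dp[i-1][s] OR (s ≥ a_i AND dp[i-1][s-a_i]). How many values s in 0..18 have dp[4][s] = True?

10

i\s   0   1   2   3   4   5   6   7   8   9  10  11  12  13  14  15  16  17  18
  0   T   F   F   F   F   F   F   F   F   F   F   F   F   F   F   F   F   F   F
  1   T   T   F   F   F   F   F   F   F   F   F   F   F   F   F   F   F   F   F
  2   T   T   F   F   T   T   F   F   F   F   F   F   F   F   F   F   F   F   F
  3   T   T   F   T   T   T   F   T   T   F   F   F   F   F   F   F   F   F   F
  4   T   T   F   T   T   T   T   T   T   F   T   T   F   F   F   F   F   F   F
  5   T   T   F   T   T   T   T   T   T   T   T   T   T   T   T   T   T   F   T
  6   T   T   T   T   T   T   T   T   T   T   T   T   T   T   T   T   T   T   T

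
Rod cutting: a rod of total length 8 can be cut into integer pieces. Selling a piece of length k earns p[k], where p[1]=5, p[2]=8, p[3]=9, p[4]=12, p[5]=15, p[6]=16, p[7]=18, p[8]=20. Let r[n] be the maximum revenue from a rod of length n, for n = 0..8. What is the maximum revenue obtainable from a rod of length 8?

40

   n    0    1    2    3    4    5    6    7    8
r[n]    0    5   10   15   20   25   30   35   40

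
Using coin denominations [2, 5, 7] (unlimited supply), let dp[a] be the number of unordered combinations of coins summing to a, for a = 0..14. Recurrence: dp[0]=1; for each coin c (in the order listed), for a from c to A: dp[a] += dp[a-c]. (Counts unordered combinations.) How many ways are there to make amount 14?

4

after  coin     0     1     2     3     4     5     6     7     8     9    10    11    12    13    14
          2     1     0     1     0     1     0     1     0     1     0     1     0     1     0     1
          5     1     0     1     0     1     1     1     1     1     1     2     1     2     1     2
          7     1     0     1     0     1     1     1     2     1     2     2     2     3     2     4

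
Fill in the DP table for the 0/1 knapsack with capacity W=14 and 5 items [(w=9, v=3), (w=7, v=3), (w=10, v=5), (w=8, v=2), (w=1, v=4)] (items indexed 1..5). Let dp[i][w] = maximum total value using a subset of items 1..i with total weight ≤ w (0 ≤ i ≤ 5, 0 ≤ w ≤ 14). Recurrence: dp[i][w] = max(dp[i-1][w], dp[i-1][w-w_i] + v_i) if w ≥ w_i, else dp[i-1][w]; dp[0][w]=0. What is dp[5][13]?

i\w   0   1   2   3   4   5   6   7   8   9  10  11  12  13  14
  0   0   0   0   0   0   0   0   0   0   0   0   0   0   0   0
  1   0   0   0   0   0   0   0   0   0   3   3   3   3   3   3
  2   0   0   0   0   0   0   0   3   3   3   3   3   3   3   3
  3   0   0   0   0   0   0   0   3   3   3   5   5   5   5   5
  4   0   0   0   0   0   0   0   3   3   3   5   5   5   5   5
  5   0   4   4   4   4   4   4   4   7   7   7   9   9   9   9

9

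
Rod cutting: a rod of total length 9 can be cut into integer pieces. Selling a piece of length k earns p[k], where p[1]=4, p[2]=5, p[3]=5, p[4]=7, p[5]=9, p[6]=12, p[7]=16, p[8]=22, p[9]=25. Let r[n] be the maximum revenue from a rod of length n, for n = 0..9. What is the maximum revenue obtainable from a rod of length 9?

36

   n    0    1    2    3    4    5    6    7    8    9
r[n]    0    4    8   12   16   20   24   28   32   36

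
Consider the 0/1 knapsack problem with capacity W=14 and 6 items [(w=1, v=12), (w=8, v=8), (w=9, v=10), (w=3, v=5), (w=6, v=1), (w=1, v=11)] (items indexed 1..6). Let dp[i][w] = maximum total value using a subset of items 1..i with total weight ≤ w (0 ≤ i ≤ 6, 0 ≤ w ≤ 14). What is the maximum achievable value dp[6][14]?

i\w   0   1   2   3   4   5   6   7   8   9  10  11  12  13  14
  0   0   0   0   0   0   0   0   0   0   0   0   0   0   0   0
  1   0  12  12  12  12  12  12  12  12  12  12  12  12  12  12
  2   0  12  12  12  12  12  12  12  12  20  20  20  20  20  20
  3   0  12  12  12  12  12  12  12  12  20  22  22  22  22  22
  4   0  12  12  12  17  17  17  17  17  20  22  22  25  27  27
  5   0  12  12  12  17  17  17  17  17  20  22  22  25  27  27
  6   0  12  23  23  23  28  28  28  28  28  31  33  33  36  38

38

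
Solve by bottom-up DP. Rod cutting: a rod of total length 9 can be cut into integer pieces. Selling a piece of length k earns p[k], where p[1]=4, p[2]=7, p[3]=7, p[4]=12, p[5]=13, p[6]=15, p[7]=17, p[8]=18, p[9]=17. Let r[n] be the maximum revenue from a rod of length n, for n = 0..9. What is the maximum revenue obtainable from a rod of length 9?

36

   n    0    1    2    3    4    5    6    7    8    9
r[n]    0    4    8   12   16   20   24   28   32   36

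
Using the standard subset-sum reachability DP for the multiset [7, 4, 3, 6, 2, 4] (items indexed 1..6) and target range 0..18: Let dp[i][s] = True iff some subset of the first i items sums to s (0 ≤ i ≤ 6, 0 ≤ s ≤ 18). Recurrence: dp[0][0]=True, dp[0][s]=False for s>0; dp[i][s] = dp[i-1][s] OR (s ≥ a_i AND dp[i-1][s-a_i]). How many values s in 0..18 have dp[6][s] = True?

i\s   0   1   2   3   4   5   6   7   8   9  10  11  12  13  14  15  16  17  18
  0   T   F   F   F   F   F   F   F   F   F   F   F   F   F   F   F   F   F   F
  1   T   F   F   F   F   F   F   T   F   F   F   F   F   F   F   F   F   F   F
  2   T   F   F   F   T   F   F   T   F   F   F   T   F   F   F   F   F   F   F
  3   T   F   F   T   T   F   F   T   F   F   T   T   F   F   T   F   F   F   F
  4   T   F   F   T   T   F   T   T   F   T   T   T   F   T   T   F   T   T   F
  5   T   F   T   T   T   T   T   T   T   T   T   T   T   T   T   T   T   T   T
  6   T   F   T   T   T   T   T   T   T   T   T   T   T   T   T   T   T   T   T

18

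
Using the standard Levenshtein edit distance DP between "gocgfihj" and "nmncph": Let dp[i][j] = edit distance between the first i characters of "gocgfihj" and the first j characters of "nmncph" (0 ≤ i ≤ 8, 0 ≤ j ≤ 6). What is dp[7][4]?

7

   ''  n  m  n  c  p  h
''  0  1  2  3  4  5  6
 g  1  1  2  3  4  5  6
 o  2  2  2  3  4  5  6
 c  3  3  3  3  3  4  5
 g  4  4  4  4  4  4  5
 f  5  5  5  5  5  5  5
 i  6  6  6  6  6  6  6
 h  7  7  7  7  7  7  6
 j  8  8  8  8  8  8  7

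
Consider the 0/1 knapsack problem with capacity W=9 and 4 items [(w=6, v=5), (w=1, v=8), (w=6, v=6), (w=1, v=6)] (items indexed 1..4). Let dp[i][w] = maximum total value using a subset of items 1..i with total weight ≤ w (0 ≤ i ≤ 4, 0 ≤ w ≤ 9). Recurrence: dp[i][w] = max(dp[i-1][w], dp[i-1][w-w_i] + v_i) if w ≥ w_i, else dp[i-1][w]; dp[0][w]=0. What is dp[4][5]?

i\w   0   1   2   3   4   5   6   7   8   9
  0   0   0   0   0   0   0   0   0   0   0
  1   0   0   0   0   0   0   5   5   5   5
  2   0   8   8   8   8   8   8  13  13  13
  3   0   8   8   8   8   8   8  14  14  14
  4   0   8  14  14  14  14  14  14  20  20

14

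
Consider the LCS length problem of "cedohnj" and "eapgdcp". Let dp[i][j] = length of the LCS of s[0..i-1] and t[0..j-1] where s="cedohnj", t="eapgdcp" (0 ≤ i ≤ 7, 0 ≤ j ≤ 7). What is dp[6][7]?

2

   ''  e  a  p  g  d  c  p
''  0  0  0  0  0  0  0  0
 c  0  0  0  0  0  0  1  1
 e  0  1  1  1  1  1  1  1
 d  0  1  1  1  1  2  2  2
 o  0  1  1  1  1  2  2  2
 h  0  1  1  1  1  2  2  2
 n  0  1  1  1  1  2  2  2
 j  0  1  1  1  1  2  2  2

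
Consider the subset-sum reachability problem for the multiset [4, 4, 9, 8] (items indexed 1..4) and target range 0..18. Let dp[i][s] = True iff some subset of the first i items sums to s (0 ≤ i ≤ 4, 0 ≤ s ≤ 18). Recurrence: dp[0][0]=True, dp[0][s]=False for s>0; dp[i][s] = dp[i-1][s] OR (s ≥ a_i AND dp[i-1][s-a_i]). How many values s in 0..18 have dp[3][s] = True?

i\s   0   1   2   3   4   5   6   7   8   9  10  11  12  13  14  15  16  17  18
  0   T   F   F   F   F   F   F   F   F   F   F   F   F   F   F   F   F   F   F
  1   T   F   F   F   T   F   F   F   F   F   F   F   F   F   F   F   F   F   F
  2   T   F   F   F   T   F   F   F   T   F   F   F   F   F   F   F   F   F   F
  3   T   F   F   F   T   F   F   F   T   T   F   F   F   T   F   F   F   T   F
  4   T   F   F   F   T   F   F   F   T   T   F   F   T   T   F   F   T   T   F

6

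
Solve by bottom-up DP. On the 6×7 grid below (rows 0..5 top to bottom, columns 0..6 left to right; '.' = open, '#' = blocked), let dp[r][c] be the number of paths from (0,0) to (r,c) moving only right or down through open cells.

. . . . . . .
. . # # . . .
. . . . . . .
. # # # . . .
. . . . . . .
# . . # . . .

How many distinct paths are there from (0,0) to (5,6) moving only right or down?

54

r\c   0   1   2   3   4   5   6
  0   1   1   1   1   1   1   1
  1   1   2   0   0   1   2   3
  2   1   3   3   3   4   6   9
  3   1   0   0   0   4  10  19
  4   1   1   1   1   5  15  34
  5   0   1   2   0   5  20  54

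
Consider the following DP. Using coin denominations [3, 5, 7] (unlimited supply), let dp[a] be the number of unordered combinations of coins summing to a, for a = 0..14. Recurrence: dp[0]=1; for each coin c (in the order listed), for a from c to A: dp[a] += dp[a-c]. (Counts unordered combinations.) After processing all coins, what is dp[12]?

after  coin     0     1     2     3     4     5     6     7     8     9    10    11    12    13    14
          3     1     0     0     1     0     0     1     0     0     1     0     0     1     0     0
          5     1     0     0     1     0     1     1     0     1     1     1     1     1     1     1
          7     1     0     0     1     0     1     1     1     1     1     2     1     2     2     2

2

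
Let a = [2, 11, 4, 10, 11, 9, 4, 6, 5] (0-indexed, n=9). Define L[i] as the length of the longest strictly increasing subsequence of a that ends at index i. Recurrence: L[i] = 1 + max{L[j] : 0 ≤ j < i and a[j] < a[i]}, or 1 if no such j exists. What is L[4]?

4

   i    0    1    2    3    4    5    6    7    8
a[i]    2   11    4   10   11    9    4    6    5
L[i]    1    2    2    3    4    3    2    3    3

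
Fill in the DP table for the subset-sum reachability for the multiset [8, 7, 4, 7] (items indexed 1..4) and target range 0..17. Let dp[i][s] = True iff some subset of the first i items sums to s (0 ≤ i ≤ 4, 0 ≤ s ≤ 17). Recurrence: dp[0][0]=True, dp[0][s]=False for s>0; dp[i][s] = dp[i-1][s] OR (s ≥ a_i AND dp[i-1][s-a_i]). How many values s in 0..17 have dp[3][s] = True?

i\s   0   1   2   3   4   5   6   7   8   9  10  11  12  13  14  15  16  17
  0   T   F   F   F   F   F   F   F   F   F   F   F   F   F   F   F   F   F
  1   T   F   F   F   F   F   F   F   T   F   F   F   F   F   F   F   F   F
  2   T   F   F   F   F   F   F   T   T   F   F   F   F   F   F   T   F   F
  3   T   F   F   F   T   F   F   T   T   F   F   T   T   F   F   T   F   F
  4   T   F   F   F   T   F   F   T   T   F   F   T   T   F   T   T   F   F

7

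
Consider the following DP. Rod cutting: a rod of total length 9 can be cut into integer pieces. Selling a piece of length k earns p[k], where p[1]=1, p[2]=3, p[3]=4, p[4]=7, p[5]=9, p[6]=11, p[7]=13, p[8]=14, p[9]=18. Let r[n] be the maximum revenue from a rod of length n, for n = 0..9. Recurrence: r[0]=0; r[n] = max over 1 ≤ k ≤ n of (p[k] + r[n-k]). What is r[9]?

18

   n    0    1    2    3    4    5    6    7    8    9
r[n]    0    1    3    4    7    9   11   13   14   18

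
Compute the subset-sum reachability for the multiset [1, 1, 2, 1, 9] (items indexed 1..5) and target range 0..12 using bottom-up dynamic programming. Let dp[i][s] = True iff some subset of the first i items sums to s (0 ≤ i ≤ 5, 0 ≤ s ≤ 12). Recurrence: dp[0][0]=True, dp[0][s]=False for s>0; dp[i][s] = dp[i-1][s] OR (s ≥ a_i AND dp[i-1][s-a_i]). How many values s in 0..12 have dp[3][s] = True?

i\s   0   1   2   3   4   5   6   7   8   9  10  11  12
  0   T   F   F   F   F   F   F   F   F   F   F   F   F
  1   T   T   F   F   F   F   F   F   F   F   F   F   F
  2   T   T   T   F   F   F   F   F   F   F   F   F   F
  3   T   T   T   T   T   F   F   F   F   F   F   F   F
  4   T   T   T   T   T   T   F   F   F   F   F   F   F
  5   T   T   T   T   T   T   F   F   F   T   T   T   T

5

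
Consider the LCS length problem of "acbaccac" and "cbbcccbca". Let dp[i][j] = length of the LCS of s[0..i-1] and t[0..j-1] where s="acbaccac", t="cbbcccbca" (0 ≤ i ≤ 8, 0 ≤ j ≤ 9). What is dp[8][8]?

   ''  c  b  b  c  c  c  b  c  a
''  0  0  0  0  0  0  0  0  0  0
 a  0  0  0  0  0  0  0  0  0  1
 c  0  1  1  1  1  1  1  1  1  1
 b  0  1  2  2  2  2  2  2  2  2
 a  0  1  2  2  2  2  2  2  2  3
 c  0  1  2  2  3  3  3  3  3  3
 c  0  1  2  2  3  4  4  4  4  4
 a  0  1  2  2  3  4  4  4  4  5
 c  0  1  2  2  3  4  5  5  5  5

5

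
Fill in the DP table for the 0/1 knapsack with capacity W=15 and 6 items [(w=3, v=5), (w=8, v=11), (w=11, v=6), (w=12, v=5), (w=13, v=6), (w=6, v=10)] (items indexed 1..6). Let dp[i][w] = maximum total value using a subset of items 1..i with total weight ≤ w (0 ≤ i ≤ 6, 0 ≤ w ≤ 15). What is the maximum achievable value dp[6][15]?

i\w   0   1   2   3   4   5   6   7   8   9  10  11  12  13  14  15
  0   0   0   0   0   0   0   0   0   0   0   0   0   0   0   0   0
  1   0   0   0   5   5   5   5   5   5   5   5   5   5   5   5   5
  2   0   0   0   5   5   5   5   5  11  11  11  16  16  16  16  16
  3   0   0   0   5   5   5   5   5  11  11  11  16  16  16  16  16
  4   0   0   0   5   5   5   5   5  11  11  11  16  16  16  16  16
  5   0   0   0   5   5   5   5   5  11  11  11  16  16  16  16  16
  6   0   0   0   5   5   5  10  10  11  15  15  16  16  16  21  21

21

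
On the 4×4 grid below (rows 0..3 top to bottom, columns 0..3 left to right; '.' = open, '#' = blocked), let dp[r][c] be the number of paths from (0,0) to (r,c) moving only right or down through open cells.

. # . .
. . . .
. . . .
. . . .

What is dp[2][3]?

r\c   0   1   2   3
  0   1   0   0   0
  1   1   1   1   1
  2   1   2   3   4
  3   1   3   6  10

4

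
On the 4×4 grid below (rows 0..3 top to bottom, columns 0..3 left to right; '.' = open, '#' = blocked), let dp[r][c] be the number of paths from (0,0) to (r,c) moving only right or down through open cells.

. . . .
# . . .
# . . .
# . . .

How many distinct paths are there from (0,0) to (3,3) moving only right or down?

r\c   0   1   2   3
  0   1   1   1   1
  1   0   1   2   3
  2   0   1   3   6
  3   0   1   4  10

10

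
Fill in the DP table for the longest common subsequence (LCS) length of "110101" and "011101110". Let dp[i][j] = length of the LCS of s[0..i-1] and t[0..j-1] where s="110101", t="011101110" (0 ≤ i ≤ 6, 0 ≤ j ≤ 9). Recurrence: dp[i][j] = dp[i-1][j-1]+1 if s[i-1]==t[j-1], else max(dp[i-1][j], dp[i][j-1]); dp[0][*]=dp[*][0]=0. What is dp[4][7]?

   ''  0  1  1  1  0  1  1  1  0
''  0  0  0  0  0  0  0  0  0  0
 1  0  0  1  1  1  1  1  1  1  1
 1  0  0  1  2  2  2  2  2  2  2
 0  0  1  1  2  2  3  3  3  3  3
 1  0  1  2  2  3  3  4  4  4  4
 0  0  1  2  2  3  4  4  4  4  5
 1  0  1  2  3  3  4  5  5  5  5

4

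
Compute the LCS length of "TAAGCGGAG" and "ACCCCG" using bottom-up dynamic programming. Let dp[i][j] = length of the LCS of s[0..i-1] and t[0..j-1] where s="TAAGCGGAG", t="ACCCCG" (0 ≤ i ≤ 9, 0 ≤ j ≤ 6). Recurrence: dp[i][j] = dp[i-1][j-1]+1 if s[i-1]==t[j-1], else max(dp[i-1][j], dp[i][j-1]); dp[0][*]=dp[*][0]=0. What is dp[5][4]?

   ''  A  C  C  C  C  G
''  0  0  0  0  0  0  0
 T  0  0  0  0  0  0  0
 A  0  1  1  1  1  1  1
 A  0  1  1  1  1  1  1
 G  0  1  1  1  1  1  2
 C  0  1  2  2  2  2  2
 G  0  1  2  2  2  2  3
 G  0  1  2  2  2  2  3
 A  0  1  2  2  2  2  3
 G  0  1  2  2  2  2  3

2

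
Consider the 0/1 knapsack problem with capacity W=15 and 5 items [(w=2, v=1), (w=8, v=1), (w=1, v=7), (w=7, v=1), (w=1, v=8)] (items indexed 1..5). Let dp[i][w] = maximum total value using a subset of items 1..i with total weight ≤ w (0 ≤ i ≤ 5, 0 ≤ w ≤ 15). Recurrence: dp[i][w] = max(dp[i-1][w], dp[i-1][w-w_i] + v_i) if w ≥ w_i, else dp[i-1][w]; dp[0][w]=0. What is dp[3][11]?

i\w   0   1   2   3   4   5   6   7   8   9  10  11  12  13  14  15
  0   0   0   0   0   0   0   0   0   0   0   0   0   0   0   0   0
  1   0   0   1   1   1   1   1   1   1   1   1   1   1   1   1   1
  2   0   0   1   1   1   1   1   1   1   1   2   2   2   2   2   2
  3   0   7   7   8   8   8   8   8   8   8   8   9   9   9   9   9
  4   0   7   7   8   8   8   8   8   8   8   9   9   9   9   9   9
  5   0   8  15  15  16  16  16  16  16  16  16  17  17  17  17  17

9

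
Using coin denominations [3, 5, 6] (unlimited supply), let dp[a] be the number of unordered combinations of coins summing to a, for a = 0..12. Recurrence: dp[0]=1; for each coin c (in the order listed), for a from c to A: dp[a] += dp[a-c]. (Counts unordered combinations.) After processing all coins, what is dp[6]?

after  coin     0     1     2     3     4     5     6     7     8     9    10    11    12
          3     1     0     0     1     0     0     1     0     0     1     0     0     1
          5     1     0     0     1     0     1     1     0     1     1     1     1     1
          6     1     0     0     1     0     1     2     0     1     2     1     2     3

2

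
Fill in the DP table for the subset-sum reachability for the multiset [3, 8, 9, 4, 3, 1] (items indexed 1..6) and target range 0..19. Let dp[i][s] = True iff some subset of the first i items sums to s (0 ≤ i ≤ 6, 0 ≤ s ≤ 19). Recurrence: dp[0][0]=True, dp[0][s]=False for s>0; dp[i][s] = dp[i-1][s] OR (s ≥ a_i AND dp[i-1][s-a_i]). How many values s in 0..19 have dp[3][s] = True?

i\s   0   1   2   3   4   5   6   7   8   9  10  11  12  13  14  15  16  17  18  19
  0   T   F   F   F   F   F   F   F   F   F   F   F   F   F   F   F   F   F   F   F
  1   T   F   F   T   F   F   F   F   F   F   F   F   F   F   F   F   F   F   F   F
  2   T   F   F   T   F   F   F   F   T   F   F   T   F   F   F   F   F   F   F   F
  3   T   F   F   T   F   F   F   F   T   T   F   T   T   F   F   F   F   T   F   F
  4   T   F   F   T   T   F   F   T   T   T   F   T   T   T   F   T   T   T   F   F
  5   T   F   F   T   T   F   T   T   T   T   T   T   T   T   T   T   T   T   T   T
  6   T   T   F   T   T   T   T   T   T   T   T   T   T   T   T   T   T   T   T   T

7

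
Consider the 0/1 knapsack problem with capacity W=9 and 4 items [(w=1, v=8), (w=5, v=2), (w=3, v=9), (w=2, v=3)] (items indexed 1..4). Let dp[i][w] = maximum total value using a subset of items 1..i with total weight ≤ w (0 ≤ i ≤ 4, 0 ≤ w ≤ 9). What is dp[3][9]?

i\w   0   1   2   3   4   5   6   7   8   9
  0   0   0   0   0   0   0   0   0   0   0
  1   0   8   8   8   8   8   8   8   8   8
  2   0   8   8   8   8   8  10  10  10  10
  3   0   8   8   9  17  17  17  17  17  19
  4   0   8   8  11  17  17  20  20  20  20

19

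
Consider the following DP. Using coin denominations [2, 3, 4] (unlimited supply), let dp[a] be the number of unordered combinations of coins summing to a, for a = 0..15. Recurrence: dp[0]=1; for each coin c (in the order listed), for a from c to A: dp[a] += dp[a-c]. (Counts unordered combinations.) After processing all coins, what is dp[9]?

3

after  coin     0     1     2     3     4     5     6     7     8     9    10    11    12    13    14    15
          2     1     0     1     0     1     0     1     0     1     0     1     0     1     0     1     0
          3     1     0     1     1     1     1     2     1     2     2     2     2     3     2     3     3
          4     1     0     1     1     2     1     3     2     4     3     5     4     7     5     8     7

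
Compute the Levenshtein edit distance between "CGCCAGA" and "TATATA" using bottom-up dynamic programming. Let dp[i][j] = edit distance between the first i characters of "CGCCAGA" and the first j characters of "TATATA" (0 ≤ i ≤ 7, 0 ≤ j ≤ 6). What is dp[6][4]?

5

   ''  T  A  T  A  T  A
''  0  1  2  3  4  5  6
 C  1  1  2  3  4  5  6
 G  2  2  2  3  4  5  6
 C  3  3  3  3  4  5  6
 C  4  4  4  4  4  5  6
 A  5  5  4  5  4  5  5
 G  6  6  5  5  5  5  6
 A  7  7  6  6  5  6  5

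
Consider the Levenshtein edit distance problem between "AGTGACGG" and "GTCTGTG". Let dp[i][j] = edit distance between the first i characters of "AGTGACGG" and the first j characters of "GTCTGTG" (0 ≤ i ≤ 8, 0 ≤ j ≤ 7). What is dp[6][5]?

4

   ''  G  T  C  T  G  T  G
''  0  1  2  3  4  5  6  7
 A  1  1  2  3  4  5  6  7
 G  2  1  2  3  4  4  5  6
 T  3  2  1  2  3  4  4  5
 G  4  3  2  2  3  3  4  4
 A  5  4  3  3  3  4  4  5
 C  6  5  4  3  4  4  5  5
 G  7  6  5  4  4  4  5  5
 G  8  7  6  5  5  4  5  5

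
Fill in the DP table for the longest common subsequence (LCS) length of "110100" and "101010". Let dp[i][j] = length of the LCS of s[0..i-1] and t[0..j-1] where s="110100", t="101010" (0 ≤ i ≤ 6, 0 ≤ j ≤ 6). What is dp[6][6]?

   ''  1  0  1  0  1  0
''  0  0  0  0  0  0  0
 1  0  1  1  1  1  1  1
 1  0  1  1  2  2  2  2
 0  0  1  2  2  3  3  3
 1  0  1  2  3  3  4  4
 0  0  1  2  3  4  4  5
 0  0  1  2  3  4  4  5

5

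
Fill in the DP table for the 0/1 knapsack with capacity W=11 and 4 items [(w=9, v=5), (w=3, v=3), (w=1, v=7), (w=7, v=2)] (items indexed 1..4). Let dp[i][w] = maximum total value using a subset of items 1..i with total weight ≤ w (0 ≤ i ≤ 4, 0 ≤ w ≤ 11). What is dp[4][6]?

i\w   0   1   2   3   4   5   6   7   8   9  10  11
  0   0   0   0   0   0   0   0   0   0   0   0   0
  1   0   0   0   0   0   0   0   0   0   5   5   5
  2   0   0   0   3   3   3   3   3   3   5   5   5
  3   0   7   7   7  10  10  10  10  10  10  12  12
  4   0   7   7   7  10  10  10  10  10  10  12  12

10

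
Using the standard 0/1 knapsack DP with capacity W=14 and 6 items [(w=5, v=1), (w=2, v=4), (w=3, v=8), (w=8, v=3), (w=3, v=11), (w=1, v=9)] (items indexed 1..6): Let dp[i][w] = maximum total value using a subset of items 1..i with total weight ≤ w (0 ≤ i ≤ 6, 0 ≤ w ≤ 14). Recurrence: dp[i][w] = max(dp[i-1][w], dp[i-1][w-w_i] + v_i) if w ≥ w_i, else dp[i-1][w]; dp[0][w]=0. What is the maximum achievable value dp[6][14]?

33

i\w   0   1   2   3   4   5   6   7   8   9  10  11  12  13  14
  0   0   0   0   0   0   0   0   0   0   0   0   0   0   0   0
  1   0   0   0   0   0   1   1   1   1   1   1   1   1   1   1
  2   0   0   4   4   4   4   4   5   5   5   5   5   5   5   5
  3   0   0   4   8   8  12  12  12  12  12  13  13  13  13  13
  4   0   0   4   8   8  12  12  12  12  12  13  13  13  15  15
  5   0   0   4  11  11  15  19  19  23  23  23  23  23  24  24
  6   0   9   9  13  20  20  24  28  28  32  32  32  32  32  33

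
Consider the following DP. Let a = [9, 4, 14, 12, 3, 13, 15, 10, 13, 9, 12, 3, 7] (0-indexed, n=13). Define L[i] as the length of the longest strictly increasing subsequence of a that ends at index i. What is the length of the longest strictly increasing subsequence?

4

   i    0    1    2    3    4    5    6    7    8    9   10   11   12
a[i]    9    4   14   12    3   13   15   10   13    9   12    3    7
L[i]    1    1    2    2    1    3    4    2    3    2    3    1    2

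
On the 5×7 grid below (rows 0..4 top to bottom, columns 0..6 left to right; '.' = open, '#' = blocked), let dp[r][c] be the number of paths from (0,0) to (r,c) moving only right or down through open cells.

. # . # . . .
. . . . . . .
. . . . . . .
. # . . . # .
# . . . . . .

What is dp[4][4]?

r\c   0   1   2   3   4   5   6
  0   1   0   0   0   0   0   0
  1   1   1   1   1   1   1   1
  2   1   2   3   4   5   6   7
  3   1   0   3   7  12   0   7
  4   0   0   3  10  22  22  29

22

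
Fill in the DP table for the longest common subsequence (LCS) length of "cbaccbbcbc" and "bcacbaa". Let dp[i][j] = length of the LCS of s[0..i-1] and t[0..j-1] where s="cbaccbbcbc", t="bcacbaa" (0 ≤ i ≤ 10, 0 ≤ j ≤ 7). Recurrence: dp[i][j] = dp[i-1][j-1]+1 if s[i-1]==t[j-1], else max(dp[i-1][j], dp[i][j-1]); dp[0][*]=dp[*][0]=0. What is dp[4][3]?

2

   ''  b  c  a  c  b  a  a
''  0  0  0  0  0  0  0  0
 c  0  0  1  1  1  1  1  1
 b  0  1  1  1  1  2  2  2
 a  0  1  1  2  2  2  3  3
 c  0  1  2  2  3  3  3  3
 c  0  1  2  2  3  3  3  3
 b  0  1  2  2  3  4  4  4
 b  0  1  2  2  3  4  4  4
 c  0  1  2  2  3  4  4  4
 b  0  1  2  2  3  4  4  4
 c  0  1  2  2  3  4  4  4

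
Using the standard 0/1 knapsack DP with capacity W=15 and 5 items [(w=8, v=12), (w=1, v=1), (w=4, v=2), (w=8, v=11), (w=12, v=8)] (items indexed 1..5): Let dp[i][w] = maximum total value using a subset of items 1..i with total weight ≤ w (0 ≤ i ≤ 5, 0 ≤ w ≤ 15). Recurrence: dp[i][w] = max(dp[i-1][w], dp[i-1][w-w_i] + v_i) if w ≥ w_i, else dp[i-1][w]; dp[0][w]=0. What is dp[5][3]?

i\w   0   1   2   3   4   5   6   7   8   9  10  11  12  13  14  15
  0   0   0   0   0   0   0   0   0   0   0   0   0   0   0   0   0
  1   0   0   0   0   0   0   0   0  12  12  12  12  12  12  12  12
  2   0   1   1   1   1   1   1   1  12  13  13  13  13  13  13  13
  3   0   1   1   1   2   3   3   3  12  13  13  13  14  15  15  15
  4   0   1   1   1   2   3   3   3  12  13  13  13  14  15  15  15
  5   0   1   1   1   2   3   3   3  12  13  13  13  14  15  15  15

1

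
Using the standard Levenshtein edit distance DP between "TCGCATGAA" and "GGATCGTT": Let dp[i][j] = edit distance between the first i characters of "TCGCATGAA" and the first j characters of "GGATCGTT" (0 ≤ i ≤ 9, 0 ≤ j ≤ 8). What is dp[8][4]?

5

   ''  G  G  A  T  C  G  T  T
''  0  1  2  3  4  5  6  7  8
 T  1  1  2  3  3  4  5  6  7
 C  2  2  2  3  4  3  4  5  6
 G  3  2  2  3  4  4  3  4  5
 C  4  3  3  3  4  4  4  4  5
 A  5  4  4  3  4  5  5  5  5
 T  6  5  5  4  3  4  5  5  5
 G  7  6  5  5  4  4  4  5  6
 A  8  7  6  5  5  5  5  5  6
 A  9  8  7  6  6  6  6  6  6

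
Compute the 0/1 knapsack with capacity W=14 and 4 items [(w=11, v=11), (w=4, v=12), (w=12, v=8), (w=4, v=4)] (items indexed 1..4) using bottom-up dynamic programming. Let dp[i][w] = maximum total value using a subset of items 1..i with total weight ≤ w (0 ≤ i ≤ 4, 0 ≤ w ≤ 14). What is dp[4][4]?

i\w   0   1   2   3   4   5   6   7   8   9  10  11  12  13  14
  0   0   0   0   0   0   0   0   0   0   0   0   0   0   0   0
  1   0   0   0   0   0   0   0   0   0   0   0  11  11  11  11
  2   0   0   0   0  12  12  12  12  12  12  12  12  12  12  12
  3   0   0   0   0  12  12  12  12  12  12  12  12  12  12  12
  4   0   0   0   0  12  12  12  12  16  16  16  16  16  16  16

12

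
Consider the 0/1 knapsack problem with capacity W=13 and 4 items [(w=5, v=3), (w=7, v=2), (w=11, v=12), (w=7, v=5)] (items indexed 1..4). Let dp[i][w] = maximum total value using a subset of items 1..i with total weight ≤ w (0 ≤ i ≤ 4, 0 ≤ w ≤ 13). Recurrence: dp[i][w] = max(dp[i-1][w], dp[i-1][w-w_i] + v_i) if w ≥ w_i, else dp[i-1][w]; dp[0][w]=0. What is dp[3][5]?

i\w   0   1   2   3   4   5   6   7   8   9  10  11  12  13
  0   0   0   0   0   0   0   0   0   0   0   0   0   0   0
  1   0   0   0   0   0   3   3   3   3   3   3   3   3   3
  2   0   0   0   0   0   3   3   3   3   3   3   3   5   5
  3   0   0   0   0   0   3   3   3   3   3   3  12  12  12
  4   0   0   0   0   0   3   3   5   5   5   5  12  12  12

3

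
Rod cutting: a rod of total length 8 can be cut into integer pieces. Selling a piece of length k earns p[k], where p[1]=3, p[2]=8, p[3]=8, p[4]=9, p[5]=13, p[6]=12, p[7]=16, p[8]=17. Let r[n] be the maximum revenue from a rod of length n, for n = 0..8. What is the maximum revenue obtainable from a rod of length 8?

   n    0    1    2    3    4    5    6    7    8
r[n]    0    3    8   11   16   19   24   27   32

32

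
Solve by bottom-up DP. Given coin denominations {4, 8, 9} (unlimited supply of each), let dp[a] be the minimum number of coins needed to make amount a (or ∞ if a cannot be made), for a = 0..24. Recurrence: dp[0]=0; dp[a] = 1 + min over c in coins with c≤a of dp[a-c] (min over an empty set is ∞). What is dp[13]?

 a  0  1  2  3  4  5  6  7  8  9 10 11 12 13 14 15 16 17 18 19 20 21 22 23 24
dp  0  -  -  -  1  -  -  -  1  1  -  -  2  2  -  -  2  2  2  -  3  3  3  -  3
(- denotes ∞ / unreachable)

2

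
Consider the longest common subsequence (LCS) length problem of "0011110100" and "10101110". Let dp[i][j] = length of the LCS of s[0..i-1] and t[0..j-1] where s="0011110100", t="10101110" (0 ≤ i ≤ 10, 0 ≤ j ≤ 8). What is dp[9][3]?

   ''  1  0  1  0  1  1  1  0
''  0  0  0  0  0  0  0  0  0
 0  0  0  1  1  1  1  1  1  1
 0  0  0  1  1  2  2  2  2  2
 1  0  1  1  2  2  3  3  3  3
 1  0  1  1  2  2  3  4  4  4
 1  0  1  1  2  2  3  4  5  5
 1  0  1  1  2  2  3  4  5  5
 0  0  1  2  2  3  3  4  5  6
 1  0  1  2  3  3  4  4  5  6
 0  0  1  2  3  4  4  4  5  6
 0  0  1  2  3  4  4  4  5  6

3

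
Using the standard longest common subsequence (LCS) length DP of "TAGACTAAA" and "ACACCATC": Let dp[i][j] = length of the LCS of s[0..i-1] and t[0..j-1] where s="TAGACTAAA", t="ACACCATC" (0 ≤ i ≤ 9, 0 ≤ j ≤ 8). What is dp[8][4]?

3

   ''  A  C  A  C  C  A  T  C
''  0  0  0  0  0  0  0  0  0
 T  0  0  0  0  0  0  0  1  1
 A  0  1  1  1  1  1  1  1  1
 G  0  1  1  1  1  1  1  1  1
 A  0  1  1  2  2  2  2  2  2
 C  0  1  2  2  3  3  3  3  3
 T  0  1  2  2  3  3  3  4  4
 A  0  1  2  3  3  3  4  4  4
 A  0  1  2  3  3  3  4  4  4
 A  0  1  2  3  3  3  4  4  4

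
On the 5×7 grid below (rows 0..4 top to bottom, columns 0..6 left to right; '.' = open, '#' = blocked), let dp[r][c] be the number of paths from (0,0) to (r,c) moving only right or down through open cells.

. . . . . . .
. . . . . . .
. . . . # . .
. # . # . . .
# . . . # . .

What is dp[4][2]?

6

r\c   0   1   2   3   4   5   6
  0   1   1   1   1   1   1   1
  1   1   2   3   4   5   6   7
  2   1   3   6  10   0   6  13
  3   1   0   6   0   0   6  19
  4   0   0   6   6   0   6  25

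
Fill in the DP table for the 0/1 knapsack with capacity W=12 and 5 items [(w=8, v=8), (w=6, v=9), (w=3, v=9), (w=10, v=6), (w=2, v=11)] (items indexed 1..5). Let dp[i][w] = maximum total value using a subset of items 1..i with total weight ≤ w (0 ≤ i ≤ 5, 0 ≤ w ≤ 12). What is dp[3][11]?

18

i\w   0   1   2   3   4   5   6   7   8   9  10  11  12
  0   0   0   0   0   0   0   0   0   0   0   0   0   0
  1   0   0   0   0   0   0   0   0   8   8   8   8   8
  2   0   0   0   0   0   0   9   9   9   9   9   9   9
  3   0   0   0   9   9   9   9   9   9  18  18  18  18
  4   0   0   0   9   9   9   9   9   9  18  18  18  18
  5   0   0  11  11  11  20  20  20  20  20  20  29  29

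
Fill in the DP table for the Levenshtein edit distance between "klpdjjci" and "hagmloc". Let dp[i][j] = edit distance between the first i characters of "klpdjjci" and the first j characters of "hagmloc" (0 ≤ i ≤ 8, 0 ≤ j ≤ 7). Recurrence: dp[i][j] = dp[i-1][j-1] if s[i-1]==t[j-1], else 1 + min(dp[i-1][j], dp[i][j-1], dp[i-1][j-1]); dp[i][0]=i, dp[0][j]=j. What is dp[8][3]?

8

   ''  h  a  g  m  l  o  c
''  0  1  2  3  4  5  6  7
 k  1  1  2  3  4  5  6  7
 l  2  2  2  3  4  4  5  6
 p  3  3  3  3  4  5  5  6
 d  4  4  4  4  4  5  6  6
 j  5  5  5  5  5  5  6  7
 j  6  6  6  6  6  6  6  7
 c  7  7  7  7  7  7  7  6
 i  8  8  8  8  8  8  8  7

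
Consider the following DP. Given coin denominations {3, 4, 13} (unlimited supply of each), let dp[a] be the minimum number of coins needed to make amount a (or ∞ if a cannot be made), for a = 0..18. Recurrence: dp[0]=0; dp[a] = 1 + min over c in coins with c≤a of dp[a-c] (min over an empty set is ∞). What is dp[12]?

3

 a  0  1  2  3  4  5  6  7  8  9 10 11 12 13 14 15 16 17 18
dp  0  -  -  1  1  -  2  2  2  3  3  3  3  1  4  4  2  2  5
(- denotes ∞ / unreachable)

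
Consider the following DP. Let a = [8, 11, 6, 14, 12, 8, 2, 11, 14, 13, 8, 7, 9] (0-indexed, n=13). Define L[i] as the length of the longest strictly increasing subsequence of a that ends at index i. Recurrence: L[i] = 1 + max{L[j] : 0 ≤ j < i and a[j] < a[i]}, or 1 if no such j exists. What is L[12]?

   i    0    1    2    3    4    5    6    7    8    9   10   11   12
a[i]    8   11    6   14   12    8    2   11   14   13    8    7    9
L[i]    1    2    1    3    3    2    1    3    4    4    2    2    3

3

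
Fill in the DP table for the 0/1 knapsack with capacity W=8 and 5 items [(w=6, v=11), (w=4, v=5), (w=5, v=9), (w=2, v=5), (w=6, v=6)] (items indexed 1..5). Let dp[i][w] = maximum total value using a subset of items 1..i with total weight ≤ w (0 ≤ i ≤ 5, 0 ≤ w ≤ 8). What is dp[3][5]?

9

i\w   0   1   2   3   4   5   6   7   8
  0   0   0   0   0   0   0   0   0   0
  1   0   0   0   0   0   0  11  11  11
  2   0   0   0   0   5   5  11  11  11
  3   0   0   0   0   5   9  11  11  11
  4   0   0   5   5   5   9  11  14  16
  5   0   0   5   5   5   9  11  14  16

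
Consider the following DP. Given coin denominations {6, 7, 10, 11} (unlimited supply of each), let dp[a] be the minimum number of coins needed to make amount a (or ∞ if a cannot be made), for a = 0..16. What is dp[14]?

2

 a  0  1  2  3  4  5  6  7  8  9 10 11 12 13 14 15 16
dp  0  -  -  -  -  -  1  1  -  -  1  1  2  2  2  -  2
(- denotes ∞ / unreachable)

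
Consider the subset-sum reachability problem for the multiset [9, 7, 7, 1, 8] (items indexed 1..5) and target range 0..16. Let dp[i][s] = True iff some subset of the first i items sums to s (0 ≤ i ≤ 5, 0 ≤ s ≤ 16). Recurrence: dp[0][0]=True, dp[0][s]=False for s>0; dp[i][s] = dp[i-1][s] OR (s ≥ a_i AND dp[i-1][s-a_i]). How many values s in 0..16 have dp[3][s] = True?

i\s   0   1   2   3   4   5   6   7   8   9  10  11  12  13  14  15  16
  0   T   F   F   F   F   F   F   F   F   F   F   F   F   F   F   F   F
  1   T   F   F   F   F   F   F   F   F   T   F   F   F   F   F   F   F
  2   T   F   F   F   F   F   F   T   F   T   F   F   F   F   F   F   T
  3   T   F   F   F   F   F   F   T   F   T   F   F   F   F   T   F   T
  4   T   T   F   F   F   F   F   T   T   T   T   F   F   F   T   T   T
  5   T   T   F   F   F   F   F   T   T   T   T   F   F   F   T   T   T

5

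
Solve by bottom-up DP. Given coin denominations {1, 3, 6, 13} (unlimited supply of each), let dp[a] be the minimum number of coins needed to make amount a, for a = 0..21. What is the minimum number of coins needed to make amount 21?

4

 a  0  1  2  3  4  5  6  7  8  9 10 11 12 13 14 15 16 17 18 19 20 21
dp  0  1  2  1  2  3  1  2  3  2  3  4  2  1  2  3  2  3  3  2  3  4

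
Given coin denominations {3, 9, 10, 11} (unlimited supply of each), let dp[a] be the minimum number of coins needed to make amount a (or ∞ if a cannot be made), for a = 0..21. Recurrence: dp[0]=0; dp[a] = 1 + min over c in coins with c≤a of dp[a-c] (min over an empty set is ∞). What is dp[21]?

2

 a  0  1  2  3  4  5  6  7  8  9 10 11 12 13 14 15 16 17 18 19 20 21
dp  0  -  -  1  -  -  2  -  -  1  1  1  2  2  2  3  3  3  2  2  2  2
(- denotes ∞ / unreachable)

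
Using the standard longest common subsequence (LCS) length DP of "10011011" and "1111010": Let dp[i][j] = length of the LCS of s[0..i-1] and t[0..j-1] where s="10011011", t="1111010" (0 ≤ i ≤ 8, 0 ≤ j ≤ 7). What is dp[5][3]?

   ''  1  1  1  1  0  1  0
''  0  0  0  0  0  0  0  0
 1  0  1  1  1  1  1  1  1
 0  0  1  1  1  1  2  2  2
 0  0  1  1  1  1  2  2  3
 1  0  1  2  2  2  2  3  3
 1  0  1  2  3  3  3  3  3
 0  0  1  2  3  3  4  4  4
 1  0  1  2  3  4  4  5  5
 1  0  1  2  3  4  4  5  5

3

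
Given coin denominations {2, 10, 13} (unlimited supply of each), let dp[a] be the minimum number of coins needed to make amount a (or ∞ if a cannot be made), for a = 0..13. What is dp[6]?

3

 a  0  1  2  3  4  5  6  7  8  9 10 11 12 13
dp  0  -  1  -  2  -  3  -  4  -  1  -  2  1
(- denotes ∞ / unreachable)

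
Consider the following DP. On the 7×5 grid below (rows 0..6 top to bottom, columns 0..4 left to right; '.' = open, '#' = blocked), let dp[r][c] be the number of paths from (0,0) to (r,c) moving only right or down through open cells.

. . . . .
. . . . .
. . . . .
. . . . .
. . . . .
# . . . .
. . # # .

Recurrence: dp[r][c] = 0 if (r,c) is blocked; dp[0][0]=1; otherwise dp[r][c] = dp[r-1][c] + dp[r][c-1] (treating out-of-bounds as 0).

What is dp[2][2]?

r\c   0   1   2   3   4
  0   1   1   1   1   1
  1   1   2   3   4   5
  2   1   3   6  10  15
  3   1   4  10  20  35
  4   1   5  15  35  70
  5   0   5  20  55 125
  6   0   5   0   0 125

6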